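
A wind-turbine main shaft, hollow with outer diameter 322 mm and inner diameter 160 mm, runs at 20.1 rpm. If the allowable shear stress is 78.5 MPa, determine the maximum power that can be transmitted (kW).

1020 kW

J = π(d_o⁴ − d_i⁴)/32 = π(0.322⁴ − 0.160⁴)/32 = 9.911×10^-4 m⁴.
T_max = τ_allow·J/r = 7.85×10^7 × 9.911×10^-4 / 0.161 = 483200 N·m.
ω = 2π·20.1/60 = 2.105 rad/s, so P_max = T_max·ω = 1.017×10^6 W.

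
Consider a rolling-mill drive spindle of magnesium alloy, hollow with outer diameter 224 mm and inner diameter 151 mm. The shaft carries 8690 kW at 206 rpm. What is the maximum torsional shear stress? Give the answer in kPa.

ω = 2π·206/60 = 21.57 rad/s, so T = P/ω = 8690×10³ / 21.57 = 402800 N·m.
J = π(d_o⁴ − d_i⁴)/32 = π(0.224⁴ − 0.151⁴)/32 = 1.961×10^-4 m⁴.
τ_max = T·r/J = 402800 × 0.112 / 1.961×10^-4 = 2.300×10^8 Pa.

230000 kPa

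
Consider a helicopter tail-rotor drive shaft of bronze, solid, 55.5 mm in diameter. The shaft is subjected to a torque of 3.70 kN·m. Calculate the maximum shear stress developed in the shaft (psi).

J = πd⁴/32 = π(0.0555)⁴/32 = 9.315×10^-7 m⁴.
τ_max = T·r/J = 3700 × 0.0278 / 9.315×10^-7 = 1.102×10^8 Pa.

16000 psi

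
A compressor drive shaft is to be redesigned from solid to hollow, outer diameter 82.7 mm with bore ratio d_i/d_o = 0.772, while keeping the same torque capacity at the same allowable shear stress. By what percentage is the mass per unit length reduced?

Equal τ_max and T ⇒ the solid shaft needs d_s³ = d_o³(1−k⁴), so d_s = 82.7·(1−0.772⁴)^(1/3) = 71.45 mm.
Area ratio A_h/A_s = d_o²(1−k²)/d_s² = (1−k²)/(1−k⁴)^(2/3) = 0.5413.
Mass saving = 1 − 0.5413 = 45.9 %.

45.9 %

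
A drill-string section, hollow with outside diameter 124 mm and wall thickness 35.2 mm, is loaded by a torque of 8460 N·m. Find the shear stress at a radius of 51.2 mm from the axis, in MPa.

19.3 MPa

J = π(d_o⁴ − d_i⁴)/32 = π(0.124⁴ − 0.0536⁴)/32 = 2.240×10^-5 m⁴.
Shear stress varies linearly with radius: τ = T·r/J = 8460 × 0.0512 / 2.240×10^-5 = 1.934×10^7 Pa.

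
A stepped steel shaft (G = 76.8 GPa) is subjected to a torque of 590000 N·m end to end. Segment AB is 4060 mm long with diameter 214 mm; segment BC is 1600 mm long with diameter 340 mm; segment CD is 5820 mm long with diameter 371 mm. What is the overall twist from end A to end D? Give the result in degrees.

J_AB = π(0.214)⁴/32 = 2.06×10^-4 m⁴; J_BC = π(0.340)⁴/32 = 1.31×10^-3 m⁴; J_CD = π(0.371)⁴/32 = 1.86×10^-3 m⁴.
θ = (T/G)·Σ L_i/J_i = (590000/76.8×10⁹)·(4.06/2.06×10^-4 + 1.60/1.31×10^-3 + 5.82/1.86×10^-3) = 0.1849 rad.

10.6°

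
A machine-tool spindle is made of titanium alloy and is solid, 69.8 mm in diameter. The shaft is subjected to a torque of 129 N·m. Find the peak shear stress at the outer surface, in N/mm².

J = πd⁴/32 = π(0.0698)⁴/32 = 2.330×10^-6 m⁴.
τ_max = T·r/J = 129.0 × 0.0349 / 2.330×10^-6 = 1.932×10^6 Pa.

1.93 N/mm²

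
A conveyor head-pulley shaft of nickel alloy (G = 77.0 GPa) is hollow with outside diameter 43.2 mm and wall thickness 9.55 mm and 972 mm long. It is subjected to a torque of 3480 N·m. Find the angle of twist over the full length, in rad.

0.142 rad

J = π(d_o⁴ − d_i⁴)/32 = π(0.0432⁴ − 0.0241⁴)/32 = 3.088×10^-7 m⁴.
θ = T·L/(G·J) = 3480 × 0.972 / (77.0×10⁹ × 3.088×10^-7) = 0.1423 rad.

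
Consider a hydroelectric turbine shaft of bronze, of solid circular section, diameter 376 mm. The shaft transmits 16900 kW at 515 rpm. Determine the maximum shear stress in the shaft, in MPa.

30.0 MPa

ω = 2π·515/60 = 53.93 rad/s, so T = P/ω = 16900×10³ / 53.93 = 313400 N·m.
J = πd⁴/32 = π(0.376)⁴/32 = 1.962×10^-3 m⁴.
τ_max = T·r/J = 313400 × 0.188 / 1.962×10^-3 = 3.002×10^7 Pa.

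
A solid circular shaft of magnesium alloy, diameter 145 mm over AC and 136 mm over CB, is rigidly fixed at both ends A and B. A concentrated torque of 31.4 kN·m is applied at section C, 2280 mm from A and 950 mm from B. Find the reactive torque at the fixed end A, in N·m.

Compatibility: T_A·a/J_AC = T_B·b/J_CB with T_A + T_B = T₀.
J_AC = 4.34×10^-5 m⁴, J_CB = 3.36×10^-5 m⁴, so T_A = T₀·(J_AC/a)/((J_AC/a)+(J_CB/b)) = 10990 N·m, T_B = 20410 N·m.

11000 N·m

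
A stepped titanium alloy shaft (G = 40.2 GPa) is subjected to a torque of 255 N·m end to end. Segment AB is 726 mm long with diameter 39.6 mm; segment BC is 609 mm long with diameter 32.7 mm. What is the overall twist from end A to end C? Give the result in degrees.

3.06°

J_AB = π(0.0396)⁴/32 = 2.41×10^-7 m⁴; J_BC = π(0.0327)⁴/32 = 1.12×10^-7 m⁴.
θ = (T/G)·Σ L_i/J_i = (255.0/40.2×10⁹)·(0.726/2.41×10^-7 + 0.609/1.12×10^-7) = 0.05349 rad.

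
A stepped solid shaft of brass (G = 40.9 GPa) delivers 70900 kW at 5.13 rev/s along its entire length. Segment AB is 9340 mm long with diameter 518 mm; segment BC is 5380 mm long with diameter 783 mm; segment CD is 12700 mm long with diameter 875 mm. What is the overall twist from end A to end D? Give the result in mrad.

90.8 mrad

ω = 2π·5.13 = 32.23 rad/s, so T = P/ω = 70900×10³ / 32.23 = 2.200e6 N·m.
J_AB = π(0.518)⁴/32 = 7.07×10^-3 m⁴; J_BC = π(0.783)⁴/32 = 0.0369 m⁴; J_CD = π(0.875)⁴/32 = 0.0575 m⁴.
θ = (T/G)·Σ L_i/J_i = (2.200e6/40.9×10⁹)·(9.34/7.07×10^-3 + 5.38/0.0369 + 12.7/0.0575) = 0.09077 rad.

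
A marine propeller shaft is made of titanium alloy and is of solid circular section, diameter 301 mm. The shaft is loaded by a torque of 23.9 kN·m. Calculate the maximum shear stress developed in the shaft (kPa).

J = πd⁴/32 = π(0.301)⁴/32 = 8.059×10^-4 m⁴.
τ_max = T·r/J = 23900 × 0.150 / 8.059×10^-4 = 4.463×10^6 Pa.

4460 kPa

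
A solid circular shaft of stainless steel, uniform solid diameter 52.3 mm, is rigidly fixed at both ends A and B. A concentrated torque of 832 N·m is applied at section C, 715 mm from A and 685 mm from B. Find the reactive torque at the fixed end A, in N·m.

With uniform GJ and both ends fixed, compatibility θ_AC = θ_CB gives T_A·a = T_B·b, together with T_A + T_B = T₀.
T_A = T₀·b/(a+b) = 832.0·685/1400 = 407.1 N·m; T_B = 424.9 N·m.

407 N·m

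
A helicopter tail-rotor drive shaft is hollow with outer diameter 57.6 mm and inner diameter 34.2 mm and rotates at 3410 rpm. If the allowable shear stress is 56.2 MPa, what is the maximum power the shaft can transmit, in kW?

659 kW

J = π(d_o⁴ − d_i⁴)/32 = π(0.0576⁴ − 0.0342⁴)/32 = 9.464×10^-7 m⁴.
T_max = τ_allow·J/r = 5.62×10^7 × 9.464×10^-7 / 0.0288 = 1847 N·m.
ω = 2π·3410/60 = 357.1 rad/s, so P_max = T_max·ω = 6.594×10^5 W.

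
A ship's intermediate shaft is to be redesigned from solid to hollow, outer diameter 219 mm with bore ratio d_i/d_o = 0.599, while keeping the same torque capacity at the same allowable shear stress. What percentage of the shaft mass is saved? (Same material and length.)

29.7 %

Equal τ_max and T ⇒ the solid shaft needs d_s³ = d_o³(1−k⁴), so d_s = 219·(1−0.599⁴)^(1/3) = 209.2 mm.
Area ratio A_h/A_s = d_o²(1−k²)/d_s² = (1−k²)/(1−k⁴)^(2/3) = 0.7029.
Mass saving = 1 − 0.7029 = 29.7 %.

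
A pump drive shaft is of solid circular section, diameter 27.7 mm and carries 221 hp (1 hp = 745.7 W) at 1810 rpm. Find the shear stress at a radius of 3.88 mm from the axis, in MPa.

58.4 MPa

ω = 2π·1810/60 = 189.5 rad/s, so T = P/ω = 221×745.7 / 189.5 = 869.5 N·m.
J = πd⁴/32 = π(0.0277)⁴/32 = 5.780×10^-8 m⁴.
Shear stress varies linearly with radius: τ = T·r/J = 869.5 × 0.00388 / 5.780×10^-8 = 5.837×10^7 Pa.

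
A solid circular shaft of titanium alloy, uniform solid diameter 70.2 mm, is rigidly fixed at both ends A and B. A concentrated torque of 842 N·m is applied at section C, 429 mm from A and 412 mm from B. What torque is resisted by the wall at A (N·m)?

412 N·m

With uniform GJ and both ends fixed, compatibility θ_AC = θ_CB gives T_A·a = T_B·b, together with T_A + T_B = T₀.
T_A = T₀·b/(a+b) = 842.0·412/841.0 = 412.5 N·m; T_B = 429.5 N·m.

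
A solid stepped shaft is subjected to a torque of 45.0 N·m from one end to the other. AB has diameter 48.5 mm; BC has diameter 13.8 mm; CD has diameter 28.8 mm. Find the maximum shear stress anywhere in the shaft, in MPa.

Under the same torque, τ_max = 16T/(πd³) is largest where d is smallest — segment BC (d = 13.8 mm).
τ_max = 16·45.00/(π·(0.0138)³) = 8.721×10^7 Pa.

87.2 MPa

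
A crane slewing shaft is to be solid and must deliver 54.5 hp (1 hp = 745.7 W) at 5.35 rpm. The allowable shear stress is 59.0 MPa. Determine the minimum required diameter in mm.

184 mm

ω = 2π·5.35/60 = 0.5603 rad/s, so T = P/ω = 54.5×745.7 / 0.5603 = 72540 N·m.
For a solid shaft τ_max = 16T/(πd³), so d = (16T/(π τ_allow))^(1/3) = (16·72540/(π·5.90×10^7))^(1/3) = 0.1843 m.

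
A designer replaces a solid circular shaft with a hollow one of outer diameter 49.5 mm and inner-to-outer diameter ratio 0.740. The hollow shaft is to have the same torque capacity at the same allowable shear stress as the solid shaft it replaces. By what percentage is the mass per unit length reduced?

Equal τ_max and T ⇒ the solid shaft needs d_s³ = d_o³(1−k⁴), so d_s = 49.5·(1−0.740⁴)^(1/3) = 43.95 mm.
Area ratio A_h/A_s = d_o²(1−k²)/d_s² = (1−k²)/(1−k⁴)^(2/3) = 0.5738.
Mass saving = 1 − 0.5738 = 42.6 %.

42.6 %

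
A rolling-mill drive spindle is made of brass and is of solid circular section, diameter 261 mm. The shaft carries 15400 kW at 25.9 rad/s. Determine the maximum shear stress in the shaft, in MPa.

ω = 25.9 rad/s, so T = P/ω = 15400×10³ / 25.90 = 594600 N·m.
J = πd⁴/32 = π(0.261)⁴/32 = 4.556×10^-4 m⁴.
τ_max = T·r/J = 594600 × 0.131 / 4.556×10^-4 = 1.703×10^8 Pa.

170 MPa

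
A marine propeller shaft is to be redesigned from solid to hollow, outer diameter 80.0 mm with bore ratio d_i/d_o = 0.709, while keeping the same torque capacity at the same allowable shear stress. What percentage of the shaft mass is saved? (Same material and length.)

39.6 %

Equal τ_max and T ⇒ the solid shaft needs d_s³ = d_o³(1−k⁴), so d_s = 80.0·(1−0.709⁴)^(1/3) = 72.60 mm.
Area ratio A_h/A_s = d_o²(1−k²)/d_s² = (1−k²)/(1−k⁴)^(2/3) = 0.6039.
Mass saving = 1 − 0.6039 = 39.6 %.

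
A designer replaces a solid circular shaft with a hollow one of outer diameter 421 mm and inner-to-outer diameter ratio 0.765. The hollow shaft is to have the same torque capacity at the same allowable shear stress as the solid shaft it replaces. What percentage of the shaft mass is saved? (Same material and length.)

Equal τ_max and T ⇒ the solid shaft needs d_s³ = d_o³(1−k⁴), so d_s = 421·(1−0.765⁴)^(1/3) = 366.1 mm.
Area ratio A_h/A_s = d_o²(1−k²)/d_s² = (1−k²)/(1−k⁴)^(2/3) = 0.5485.
Mass saving = 1 − 0.5485 = 45.1 %.

45.1 %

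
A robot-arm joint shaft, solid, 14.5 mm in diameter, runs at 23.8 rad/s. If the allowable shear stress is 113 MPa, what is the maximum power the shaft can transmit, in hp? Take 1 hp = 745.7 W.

J = πd⁴/32 = π(0.0145)⁴/32 = 4.340×10^-9 m⁴.
T_max = τ_allow·J/r = 1.13×10^8 × 4.340×10^-9 / 0.00725 = 67.64 N·m.
ω = 23.8 rad/s, so P_max = T_max·ω = 1610 W.

2.16 hp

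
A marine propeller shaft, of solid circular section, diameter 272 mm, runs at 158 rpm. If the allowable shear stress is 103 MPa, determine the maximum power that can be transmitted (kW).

6730 kW

J = πd⁴/32 = π(0.272)⁴/32 = 5.374×10^-4 m⁴.
T_max = τ_allow·J/r = 1.03×10^8 × 5.374×10^-4 / 0.136 = 407000 N·m.
ω = 2π·158/60 = 16.55 rad/s, so P_max = T_max·ω = 6.734×10^6 W.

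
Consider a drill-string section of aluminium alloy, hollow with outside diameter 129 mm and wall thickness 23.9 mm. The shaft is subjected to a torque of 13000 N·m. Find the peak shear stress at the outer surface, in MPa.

36.6 MPa

J = π(d_o⁴ − d_i⁴)/32 = π(0.129⁴ − 0.0812⁴)/32 = 2.292×10^-5 m⁴.
τ_max = T·r/J = 13000 × 0.0645 / 2.292×10^-5 = 3.659×10^7 Pa.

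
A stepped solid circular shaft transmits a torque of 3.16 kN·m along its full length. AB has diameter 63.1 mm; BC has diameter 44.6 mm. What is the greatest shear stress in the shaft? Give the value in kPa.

Under the same torque, τ_max = 16T/(πd³) is largest where d is smallest — segment BC (d = 44.6 mm).
τ_max = 16·3160/(π·(0.0446)³) = 1.814×10^8 Pa.

181000 kPa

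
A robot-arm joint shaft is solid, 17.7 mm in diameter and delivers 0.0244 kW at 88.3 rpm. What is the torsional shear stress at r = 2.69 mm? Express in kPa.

ω = 2π·88.3/60 = 9.247 rad/s, so T = P/ω = 0.0244×10³ / 9.247 = 2.639 N·m.
J = πd⁴/32 = π(0.0177)⁴/32 = 9.636×10^-9 m⁴.
Shear stress varies linearly with radius: τ = T·r/J = 2.639 × 0.00269 / 9.636×10^-9 = 7.366×10^5 Pa.

737 kPa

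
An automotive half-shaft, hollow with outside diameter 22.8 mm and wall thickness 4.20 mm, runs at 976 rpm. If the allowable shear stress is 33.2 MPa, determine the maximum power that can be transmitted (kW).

6.64 kW

J = π(d_o⁴ − d_i⁴)/32 = π(0.0228⁴ − 0.0144⁴)/32 = 2.231×10^-8 m⁴.
T_max = τ_allow·J/r = 3.32×10^7 × 2.231×10^-8 / 0.0114 = 64.97 N·m.
ω = 2π·976/60 = 102.2 rad/s, so P_max = T_max·ω = 6640 W.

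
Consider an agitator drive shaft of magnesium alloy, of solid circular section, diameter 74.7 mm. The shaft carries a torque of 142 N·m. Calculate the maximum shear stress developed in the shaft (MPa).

J = πd⁴/32 = π(0.0747)⁴/32 = 3.057×10^-6 m⁴.
τ_max = T·r/J = 142.0 × 0.0374 / 3.057×10^-6 = 1.735×10^6 Pa.

1.73 MPa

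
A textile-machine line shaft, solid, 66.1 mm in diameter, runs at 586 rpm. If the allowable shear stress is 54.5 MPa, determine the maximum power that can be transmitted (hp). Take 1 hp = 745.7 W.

J = πd⁴/32 = π(0.0661)⁴/32 = 1.874×10^-6 m⁴.
T_max = τ_allow·J/r = 5.45×10^7 × 1.874×10^-6 / 0.0330 = 3091 N·m.
ω = 2π·586/60 = 61.37 rad/s, so P_max = T_max·ω = 1.897×10^5 W.

254 hp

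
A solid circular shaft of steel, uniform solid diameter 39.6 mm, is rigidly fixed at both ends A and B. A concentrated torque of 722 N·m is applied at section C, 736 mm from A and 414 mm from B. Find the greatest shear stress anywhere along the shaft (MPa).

37.9 MPa

With uniform GJ and both ends fixed, compatibility θ_AC = θ_CB gives T_A·a = T_B·b, together with T_A + T_B = T₀.
T_A = T₀·b/(a+b) = 722.0·414/1150 = 259.9 N·m; T_B = 462.1 N·m.
τ in each portion: τ_AC = 2.13×10^7 Pa, τ_CB = 3.79×10^7 Pa; maximum is in CB.
τ_max = T_CB·r/J = 462.1·0.0198/2.41×10^-7 = 3.790×10^7 Pa.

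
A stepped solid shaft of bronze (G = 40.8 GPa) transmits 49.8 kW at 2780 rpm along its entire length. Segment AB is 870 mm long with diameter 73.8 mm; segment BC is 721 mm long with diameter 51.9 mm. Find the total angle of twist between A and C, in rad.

0.00550 rad

ω = 2π·2780/60 = 291.1 rad/s, so T = P/ω = 49.8×10³ / 291.1 = 171.1 N·m.
J_AB = π(0.0738)⁴/32 = 2.91×10^-6 m⁴; J_BC = π(0.0519)⁴/32 = 7.12×10^-7 m⁴.
θ = (T/G)·Σ L_i/J_i = (171.1/40.8×10⁹)·(0.870/2.91×10^-6 + 0.721/7.12×10^-7) = 5.496×10^-3 rad.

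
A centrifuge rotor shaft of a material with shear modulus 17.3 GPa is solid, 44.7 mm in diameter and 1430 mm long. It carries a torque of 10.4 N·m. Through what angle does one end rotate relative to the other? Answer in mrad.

J = πd⁴/32 = π(0.0447)⁴/32 = 3.919×10^-7 m⁴.
θ = T·L/(G·J) = 10.40 × 1.43 / (17.3×10⁹ × 3.919×10^-7) = 2.193×10^-3 rad.

2.19 mrad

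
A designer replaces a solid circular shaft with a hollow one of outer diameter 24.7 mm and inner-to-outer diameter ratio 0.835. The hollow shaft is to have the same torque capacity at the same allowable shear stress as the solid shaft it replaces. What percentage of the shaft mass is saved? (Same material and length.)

52.8 %

Equal τ_max and T ⇒ the solid shaft needs d_s³ = d_o³(1−k⁴), so d_s = 24.7·(1−0.835⁴)^(1/3) = 19.78 mm.
Area ratio A_h/A_s = d_o²(1−k²)/d_s² = (1−k²)/(1−k⁴)^(2/3) = 0.4719.
Mass saving = 1 − 0.4719 = 52.8 %.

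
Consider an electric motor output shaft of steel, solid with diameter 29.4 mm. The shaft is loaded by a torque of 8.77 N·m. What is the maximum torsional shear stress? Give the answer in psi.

J = πd⁴/32 = π(0.0294)⁴/32 = 7.335×10^-8 m⁴.
τ_max = T·r/J = 8.770 × 0.0147 / 7.335×10^-8 = 1.758×10^6 Pa.

255 psi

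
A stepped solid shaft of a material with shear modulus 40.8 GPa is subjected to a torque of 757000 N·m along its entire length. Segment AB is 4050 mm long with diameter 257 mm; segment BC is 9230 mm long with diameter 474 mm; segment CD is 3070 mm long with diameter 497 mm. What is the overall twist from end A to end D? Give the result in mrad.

220 mrad

J_AB = π(0.257)⁴/32 = 4.28×10^-4 m⁴; J_BC = π(0.474)⁴/32 = 4.96×10^-3 m⁴; J_CD = π(0.497)⁴/32 = 5.99×10^-3 m⁴.
θ = (T/G)·Σ L_i/J_i = (757000/40.8×10⁹)·(4.05/4.28×10^-4 + 9.23/4.96×10^-3 + 3.07/5.99×10^-3) = 0.2195 rad.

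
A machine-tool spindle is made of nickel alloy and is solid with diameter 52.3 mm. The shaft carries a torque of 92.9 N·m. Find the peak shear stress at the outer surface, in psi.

J = πd⁴/32 = π(0.0523)⁴/32 = 7.345×10^-7 m⁴.
τ_max = T·r/J = 92.90 × 0.0261 / 7.345×10^-7 = 3.307×10^6 Pa.

480 psi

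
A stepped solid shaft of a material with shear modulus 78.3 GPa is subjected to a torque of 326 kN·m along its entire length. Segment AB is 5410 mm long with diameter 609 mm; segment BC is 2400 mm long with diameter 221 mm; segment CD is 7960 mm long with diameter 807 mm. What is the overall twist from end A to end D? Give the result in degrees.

J_AB = π(0.609)⁴/32 = 0.0135 m⁴; J_BC = π(0.221)⁴/32 = 2.34×10^-4 m⁴; J_CD = π(0.807)⁴/32 = 0.0416 m⁴.
θ = (T/G)·Σ L_i/J_i = (326000/78.3×10⁹)·(5.41/0.0135 + 2.40/2.34×10^-4 + 7.96/0.0416) = 0.04513 rad.

2.59°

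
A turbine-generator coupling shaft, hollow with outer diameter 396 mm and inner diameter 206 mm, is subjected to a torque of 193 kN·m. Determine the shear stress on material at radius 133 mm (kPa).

11500 kPa

J = π(d_o⁴ − d_i⁴)/32 = π(0.396⁴ − 0.206⁴)/32 = 2.237×10^-3 m⁴.
Shear stress varies linearly with radius: τ = T·r/J = 193000 × 0.133 / 2.237×10^-3 = 1.147×10^7 Pa.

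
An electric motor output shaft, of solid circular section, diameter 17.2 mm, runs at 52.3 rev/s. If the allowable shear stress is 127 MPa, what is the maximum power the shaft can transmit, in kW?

41.7 kW

J = πd⁴/32 = π(0.0172)⁴/32 = 8.592×10^-9 m⁴.
T_max = τ_allow·J/r = 1.27×10^8 × 8.592×10^-9 / 0.00860 = 126.9 N·m.
ω = 2π·52.3 = 328.6 rad/s, so P_max = T_max·ω = 4.170×10^4 W.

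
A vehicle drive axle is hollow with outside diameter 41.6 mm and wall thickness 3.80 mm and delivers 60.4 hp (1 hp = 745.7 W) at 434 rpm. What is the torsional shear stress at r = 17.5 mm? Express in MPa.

107 MPa

ω = 2π·434/60 = 45.45 rad/s, so T = P/ω = 60.4×745.7 / 45.45 = 991.0 N·m.
J = π(d_o⁴ − d_i⁴)/32 = π(0.0416⁴ − 0.0340⁴)/32 = 1.628×10^-7 m⁴.
Shear stress varies linearly with radius: τ = T·r/J = 991.0 × 0.0175 / 1.628×10^-7 = 1.065×10^8 Pa.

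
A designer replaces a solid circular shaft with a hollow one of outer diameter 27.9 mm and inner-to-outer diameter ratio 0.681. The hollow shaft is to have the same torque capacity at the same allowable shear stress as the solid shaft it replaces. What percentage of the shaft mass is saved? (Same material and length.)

Equal τ_max and T ⇒ the solid shaft needs d_s³ = d_o³(1−k⁴), so d_s = 27.9·(1−0.681⁴)^(1/3) = 25.74 mm.
Area ratio A_h/A_s = d_o²(1−k²)/d_s² = (1−k²)/(1−k⁴)^(2/3) = 0.6302.
Mass saving = 1 − 0.6302 = 37.0 %.

37.0 %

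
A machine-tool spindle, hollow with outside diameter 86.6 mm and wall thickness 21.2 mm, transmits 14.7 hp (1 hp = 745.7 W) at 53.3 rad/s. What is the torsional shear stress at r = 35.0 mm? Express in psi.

203 psi

ω = 53.3 rad/s, so T = P/ω = 14.7×745.7 / 53.30 = 205.7 N·m.
J = π(d_o⁴ − d_i⁴)/32 = π(0.0866⁴ − 0.0442⁴)/32 = 5.147×10^-6 m⁴.
Shear stress varies linearly with radius: τ = T·r/J = 205.7 × 0.0350 / 5.147×10^-6 = 1.399×10^6 Pa.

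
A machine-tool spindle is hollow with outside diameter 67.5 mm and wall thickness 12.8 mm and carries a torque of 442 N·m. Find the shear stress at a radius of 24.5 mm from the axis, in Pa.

J = π(d_o⁴ − d_i⁴)/32 = π(0.0675⁴ − 0.0419⁴)/32 = 1.735×10^-6 m⁴.
Shear stress varies linearly with radius: τ = T·r/J = 442.0 × 0.0245 / 1.735×10^-6 = 6.240×10^6 Pa.

6.24e6 Pa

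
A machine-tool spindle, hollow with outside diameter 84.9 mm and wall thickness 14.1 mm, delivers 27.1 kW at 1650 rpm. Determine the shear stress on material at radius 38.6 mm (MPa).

1.48 MPa

ω = 2π·1650/60 = 172.8 rad/s, so T = P/ω = 27.1×10³ / 172.8 = 156.8 N·m.
J = π(d_o⁴ − d_i⁴)/32 = π(0.0849⁴ − 0.0567⁴)/32 = 4.086×10^-6 m⁴.
Shear stress varies linearly with radius: τ = T·r/J = 156.8 × 0.0386 / 4.086×10^-6 = 1.482×10^6 Pa.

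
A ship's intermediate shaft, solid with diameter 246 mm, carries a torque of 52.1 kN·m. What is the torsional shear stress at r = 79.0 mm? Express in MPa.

J = πd⁴/32 = π(0.246)⁴/32 = 3.595×10^-4 m⁴.
Shear stress varies linearly with radius: τ = T·r/J = 52100 × 0.0790 / 3.595×10^-4 = 1.145×10^7 Pa.

11.4 MPa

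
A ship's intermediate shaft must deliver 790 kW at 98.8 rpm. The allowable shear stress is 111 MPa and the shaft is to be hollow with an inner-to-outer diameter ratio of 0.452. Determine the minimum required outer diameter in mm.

154 mm

ω = 2π·98.8/60 = 10.35 rad/s, so T = P/ω = 790×10³ / 10.35 = 76360 N·m.
For a hollow shaft with d_i/d_o = 0.452: τ_max = 16T/(π d_o³ (1−k⁴)), so d_o = [16T/(π τ_allow (1−k⁴))]^(1/3) = [16·76360/(π·1.11×10^8·0.9583)]^(1/3) = 0.1541 m.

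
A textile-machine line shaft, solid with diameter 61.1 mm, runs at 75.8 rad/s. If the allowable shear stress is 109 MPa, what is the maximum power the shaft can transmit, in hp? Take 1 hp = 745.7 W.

J = πd⁴/32 = π(0.0611)⁴/32 = 1.368×10^-6 m⁴.
T_max = τ_allow·J/r = 1.09×10^8 × 1.368×10^-6 / 0.0306 = 4882 N·m.
ω = 75.8 rad/s, so P_max = T_max·ω = 3.700×10^5 W.

496 hp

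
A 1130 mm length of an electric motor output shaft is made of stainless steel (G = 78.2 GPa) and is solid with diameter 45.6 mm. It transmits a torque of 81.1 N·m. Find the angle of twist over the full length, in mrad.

2.76 mrad

J = πd⁴/32 = π(0.0456)⁴/32 = 4.245×10^-7 m⁴.
θ = T·L/(G·J) = 81.10 × 1.13 / (78.2×10⁹ × 4.245×10^-7) = 2.761×10^-3 rad.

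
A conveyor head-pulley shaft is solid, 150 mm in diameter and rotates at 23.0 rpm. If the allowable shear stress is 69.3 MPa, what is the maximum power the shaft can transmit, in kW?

111 kW

J = πd⁴/32 = π(0.150)⁴/32 = 4.970×10^-5 m⁴.
T_max = τ_allow·J/r = 6.93×10^7 × 4.970×10^-5 / 0.0750 = 45920 N·m.
ω = 2π·23.0/60 = 2.409 rad/s, so P_max = T_max·ω = 1.106×10^5 W.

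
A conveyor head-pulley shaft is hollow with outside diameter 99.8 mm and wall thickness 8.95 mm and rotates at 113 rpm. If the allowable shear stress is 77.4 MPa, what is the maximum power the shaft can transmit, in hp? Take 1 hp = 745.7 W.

131 hp

J = π(d_o⁴ − d_i⁴)/32 = π(0.0998⁴ − 0.0819⁴)/32 = 5.322×10^-6 m⁴.
T_max = τ_allow·J/r = 7.74×10^7 × 5.322×10^-6 / 0.0499 = 8255 N·m.
ω = 2π·113/60 = 11.83 rad/s, so P_max = T_max·ω = 9.769×10^4 W.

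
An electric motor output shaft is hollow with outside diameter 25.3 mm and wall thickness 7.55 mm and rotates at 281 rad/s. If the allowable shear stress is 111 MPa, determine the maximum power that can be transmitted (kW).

J = π(d_o⁴ − d_i⁴)/32 = π(0.0253⁴ − 0.0102⁴)/32 = 3.916×10^-8 m⁴.
T_max = τ_allow·J/r = 1.11×10^8 × 3.916×10^-8 / 0.0126 = 343.6 N·m.
ω = 281 rad/s, so P_max = T_max·ω = 9.656×10^4 W.

96.6 kW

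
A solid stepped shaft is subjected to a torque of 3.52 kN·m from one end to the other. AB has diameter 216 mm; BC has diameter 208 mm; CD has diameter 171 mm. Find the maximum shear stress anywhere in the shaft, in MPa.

Under the same torque, τ_max = 16T/(πd³) is largest where d is smallest — segment CD (d = 171 mm).
τ_max = 16·3520/(π·(0.171)³) = 3.585×10^6 Pa.

3.59 MPa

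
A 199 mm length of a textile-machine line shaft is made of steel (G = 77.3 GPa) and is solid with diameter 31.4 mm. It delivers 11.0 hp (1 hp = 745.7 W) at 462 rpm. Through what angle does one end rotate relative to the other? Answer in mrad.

ω = 2π·462/60 = 48.38 rad/s, so T = P/ω = 11.0×745.7 / 48.38 = 169.5 N·m.
J = πd⁴/32 = π(0.0314)⁴/32 = 9.544×10^-8 m⁴.
θ = T·L/(G·J) = 169.5 × 0.199 / (77.3×10⁹ × 9.544×10^-8) = 4.573×10^-3 rad.

4.57 mrad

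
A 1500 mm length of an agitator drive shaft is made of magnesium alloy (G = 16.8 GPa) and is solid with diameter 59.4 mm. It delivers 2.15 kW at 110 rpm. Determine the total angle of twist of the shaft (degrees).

ω = 2π·110/60 = 11.52 rad/s, so T = P/ω = 2.15×10³ / 11.52 = 186.6 N·m.
J = πd⁴/32 = π(0.0594)⁴/32 = 1.222×10^-6 m⁴.
θ = T·L/(G·J) = 186.6 × 1.50 / (16.8×10⁹ × 1.222×10^-6) = 0.01363 rad.

0.781°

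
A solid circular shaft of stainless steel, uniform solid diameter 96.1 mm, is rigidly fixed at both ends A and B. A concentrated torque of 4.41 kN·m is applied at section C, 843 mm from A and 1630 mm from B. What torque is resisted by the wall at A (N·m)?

With uniform GJ and both ends fixed, compatibility θ_AC = θ_CB gives T_A·a = T_B·b, together with T_A + T_B = T₀.
T_A = T₀·b/(a+b) = 4410·1630/2473 = 2907 N·m; T_B = 1503 N·m.

2910 N·m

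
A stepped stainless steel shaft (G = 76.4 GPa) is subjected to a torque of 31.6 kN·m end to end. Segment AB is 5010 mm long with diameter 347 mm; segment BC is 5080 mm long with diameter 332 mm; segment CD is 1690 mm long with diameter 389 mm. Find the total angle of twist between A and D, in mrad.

J_AB = π(0.347)⁴/32 = 1.42×10^-3 m⁴; J_BC = π(0.332)⁴/32 = 1.19×10^-3 m⁴; J_CD = π(0.389)⁴/32 = 2.25×10^-3 m⁴.
θ = (T/G)·Σ L_i/J_i = (31600/76.4×10⁹)·(5.01/1.42×10^-3 + 5.08/1.19×10^-3 + 1.69/2.25×10^-3) = 3.528×10^-3 rad.

3.53 mrad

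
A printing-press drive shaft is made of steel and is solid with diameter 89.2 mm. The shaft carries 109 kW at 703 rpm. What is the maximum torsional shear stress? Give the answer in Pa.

1.06e7 Pa

ω = 2π·703/60 = 73.62 rad/s, so T = P/ω = 109×10³ / 73.62 = 1481 N·m.
J = πd⁴/32 = π(0.0892)⁴/32 = 6.215×10^-6 m⁴.
τ_max = T·r/J = 1481 × 0.0446 / 6.215×10^-6 = 1.062×10^7 Pa.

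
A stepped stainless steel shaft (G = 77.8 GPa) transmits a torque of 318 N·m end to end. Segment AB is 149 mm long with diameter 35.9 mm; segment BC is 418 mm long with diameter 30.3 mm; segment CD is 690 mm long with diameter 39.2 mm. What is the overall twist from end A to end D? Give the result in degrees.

2.09°

J_AB = π(0.0359)⁴/32 = 1.63×10^-7 m⁴; J_BC = π(0.0303)⁴/32 = 8.28×10^-8 m⁴; J_CD = π(0.0392)⁴/32 = 2.32×10^-7 m⁴.
θ = (T/G)·Σ L_i/J_i = (318.0/77.8×10⁹)·(0.149/1.63×10^-7 + 0.418/8.28×10^-8 + 0.690/2.32×10^-7) = 0.03655 rad.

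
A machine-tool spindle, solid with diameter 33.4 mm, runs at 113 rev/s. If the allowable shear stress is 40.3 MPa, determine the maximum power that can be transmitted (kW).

J = πd⁴/32 = π(0.0334)⁴/32 = 1.222×10^-7 m⁴.
T_max = τ_allow·J/r = 4.03×10^7 × 1.222×10^-7 / 0.0167 = 294.8 N·m.
ω = 2π·113 = 710.0 rad/s, so P_max = T_max·ω = 2.093×10^5 W.

209 kW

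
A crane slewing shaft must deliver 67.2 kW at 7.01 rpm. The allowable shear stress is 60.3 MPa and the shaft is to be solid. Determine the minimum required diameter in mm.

ω = 2π·7.01/60 = 0.7341 rad/s, so T = P/ω = 67.2×10³ / 0.7341 = 91540 N·m.
For a solid shaft τ_max = 16T/(πd³), so d = (16T/(π τ_allow))^(1/3) = (16·91540/(π·6.03×10^7))^(1/3) = 0.1977 m.

198 mm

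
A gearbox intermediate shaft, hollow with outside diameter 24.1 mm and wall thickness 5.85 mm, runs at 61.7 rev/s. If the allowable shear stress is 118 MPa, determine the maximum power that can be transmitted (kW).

J = π(d_o⁴ − d_i⁴)/32 = π(0.0241⁴ − 0.0124⁴)/32 = 3.080×10^-8 m⁴.
T_max = τ_allow·J/r = 1.18×10^8 × 3.080×10^-8 / 0.0120 = 301.6 N·m.
ω = 2π·61.7 = 387.7 rad/s, so P_max = T_max·ω = 1.169×10^5 W.

117 kW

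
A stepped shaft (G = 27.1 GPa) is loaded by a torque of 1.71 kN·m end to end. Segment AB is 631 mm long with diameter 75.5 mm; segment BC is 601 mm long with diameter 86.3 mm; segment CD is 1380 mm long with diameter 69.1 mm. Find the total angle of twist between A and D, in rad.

0.0583 rad

J_AB = π(0.0755)⁴/32 = 3.19×10^-6 m⁴; J_BC = π(0.0863)⁴/32 = 5.45×10^-6 m⁴; J_CD = π(0.0691)⁴/32 = 2.24×10^-6 m⁴.
θ = (T/G)·Σ L_i/J_i = (1710/27.1×10⁹)·(0.631/3.19×10^-6 + 0.601/5.45×10^-6 + 1.38/2.24×10^-6) = 0.05835 rad.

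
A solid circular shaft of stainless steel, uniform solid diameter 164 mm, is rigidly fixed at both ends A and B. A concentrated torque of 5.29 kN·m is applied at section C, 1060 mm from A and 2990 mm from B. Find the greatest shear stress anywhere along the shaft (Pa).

With uniform GJ and both ends fixed, compatibility θ_AC = θ_CB gives T_A·a = T_B·b, together with T_A + T_B = T₀.
T_A = T₀·b/(a+b) = 5290·2990/4050 = 3905 N·m; T_B = 1385 N·m.
τ in each portion: τ_AC = 4.51×10^6 Pa, τ_CB = 1.60×10^6 Pa; maximum is in AC.
τ_max = T_AC·r/J = 3905·0.0820/7.10×10^-5 = 4.509×10^6 Pa.

4.51e6 Pa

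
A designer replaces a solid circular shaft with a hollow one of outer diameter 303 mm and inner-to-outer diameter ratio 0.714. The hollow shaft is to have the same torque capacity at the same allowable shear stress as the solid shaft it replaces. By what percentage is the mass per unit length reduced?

40.1 %

Equal τ_max and T ⇒ the solid shaft needs d_s³ = d_o³(1−k⁴), so d_s = 303·(1−0.714⁴)^(1/3) = 274.1 mm.
Area ratio A_h/A_s = d_o²(1−k²)/d_s² = (1−k²)/(1−k⁴)^(2/3) = 0.5991.
Mass saving = 1 − 0.5991 = 40.1 %.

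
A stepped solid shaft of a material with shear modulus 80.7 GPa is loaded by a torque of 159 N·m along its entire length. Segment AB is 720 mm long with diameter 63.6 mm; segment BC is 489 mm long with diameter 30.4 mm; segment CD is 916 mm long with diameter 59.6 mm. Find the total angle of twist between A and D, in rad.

J_AB = π(0.0636)⁴/32 = 1.61×10^-6 m⁴; J_BC = π(0.0304)⁴/32 = 8.38×10^-8 m⁴; J_CD = π(0.0596)⁴/32 = 1.24×10^-6 m⁴.
θ = (T/G)·Σ L_i/J_i = (159.0/80.7×10⁹)·(0.720/1.61×10^-6 + 0.489/8.38×10^-8 + 0.916/1.24×10^-6) = 0.01383 rad.

0.0138 rad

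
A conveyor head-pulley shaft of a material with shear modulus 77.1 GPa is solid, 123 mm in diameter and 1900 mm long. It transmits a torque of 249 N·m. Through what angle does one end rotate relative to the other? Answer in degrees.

J = πd⁴/32 = π(0.123)⁴/32 = 2.247×10^-5 m⁴.
θ = T·L/(G·J) = 249.0 × 1.90 / (77.1×10⁹ × 2.247×10^-5) = 2.731×10^-4 rad.

0.0156°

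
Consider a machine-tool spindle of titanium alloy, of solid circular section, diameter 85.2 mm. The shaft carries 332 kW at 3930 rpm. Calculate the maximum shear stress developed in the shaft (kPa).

6640 kPa

ω = 2π·3930/60 = 411.5 rad/s, so T = P/ω = 332×10³ / 411.5 = 806.7 N·m.
J = πd⁴/32 = π(0.0852)⁴/32 = 5.173×10^-6 m⁴.
τ_max = T·r/J = 806.7 × 0.0426 / 5.173×10^-6 = 6.643×10^6 Pa.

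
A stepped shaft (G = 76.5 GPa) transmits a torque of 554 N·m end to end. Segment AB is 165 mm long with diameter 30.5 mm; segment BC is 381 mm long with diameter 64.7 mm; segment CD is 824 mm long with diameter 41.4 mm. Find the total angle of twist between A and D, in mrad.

J_AB = π(0.0305)⁴/32 = 8.50×10^-8 m⁴; J_BC = π(0.0647)⁴/32 = 1.72×10^-6 m⁴; J_CD = π(0.0414)⁴/32 = 2.88×10^-7 m⁴.
θ = (T/G)·Σ L_i/J_i = (554.0/76.5×10⁹)·(0.165/8.50×10^-8 + 0.381/1.72×10^-6 + 0.824/2.88×10^-7) = 0.03636 rad.

36.4 mrad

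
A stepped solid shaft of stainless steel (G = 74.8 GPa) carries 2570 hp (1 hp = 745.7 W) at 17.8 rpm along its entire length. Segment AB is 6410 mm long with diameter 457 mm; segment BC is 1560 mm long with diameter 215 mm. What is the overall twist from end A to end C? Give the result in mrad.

123 mrad

ω = 2π·17.8/60 = 1.864 rad/s, so T = P/ω = 2570×745.7 / 1.864 = 1.028e6 N·m.
J_AB = π(0.457)⁴/32 = 4.28×10^-3 m⁴; J_BC = π(0.215)⁴/32 = 2.10×10^-4 m⁴.
θ = (T/G)·Σ L_i/J_i = (1.028e6/74.8×10⁹)·(6.41/4.28×10^-3 + 1.56/2.10×10^-4) = 0.1228 rad.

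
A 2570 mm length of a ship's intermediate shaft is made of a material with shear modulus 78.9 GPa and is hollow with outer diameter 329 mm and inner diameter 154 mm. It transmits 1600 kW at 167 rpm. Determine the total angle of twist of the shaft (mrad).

ω = 2π·167/60 = 17.49 rad/s, so T = P/ω = 1600×10³ / 17.49 = 91490 N·m.
J = π(d_o⁴ − d_i⁴)/32 = π(0.329⁴ − 0.154⁴)/32 = 1.095×10^-3 m⁴.
θ = T·L/(G·J) = 91490 × 2.57 / (78.9×10⁹ × 1.095×10^-3) = 2.722×10^-3 rad.

2.72 mrad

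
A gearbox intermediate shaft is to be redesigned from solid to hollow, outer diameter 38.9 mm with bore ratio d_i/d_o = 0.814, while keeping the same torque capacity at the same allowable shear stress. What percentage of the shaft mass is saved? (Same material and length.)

Equal τ_max and T ⇒ the solid shaft needs d_s³ = d_o³(1−k⁴), so d_s = 38.9·(1−0.814⁴)^(1/3) = 32.08 mm.
Area ratio A_h/A_s = d_o²(1−k²)/d_s² = (1−k²)/(1−k⁴)^(2/3) = 0.4961.
Mass saving = 1 − 0.4961 = 50.4 %.

50.4 %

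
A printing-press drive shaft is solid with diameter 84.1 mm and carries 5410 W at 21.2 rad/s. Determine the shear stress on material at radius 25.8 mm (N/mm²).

1.34 N/mm²

ω = 21.2 rad/s, so T = P/ω = 5410 / 21.20 = 255.2 N·m.
J = πd⁴/32 = π(0.0841)⁴/32 = 4.911×10^-6 m⁴.
Shear stress varies linearly with radius: τ = T·r/J = 255.2 × 0.0258 / 4.911×10^-6 = 1.341×10^6 Pa.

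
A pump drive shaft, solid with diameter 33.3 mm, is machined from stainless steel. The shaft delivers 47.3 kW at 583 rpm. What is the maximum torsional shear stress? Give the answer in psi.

ω = 2π·583/60 = 61.05 rad/s, so T = P/ω = 47.3×10³ / 61.05 = 774.8 N·m.
J = πd⁴/32 = π(0.0333)⁴/32 = 1.207×10^-7 m⁴.
τ_max = T·r/J = 774.8 × 0.0166 / 1.207×10^-7 = 1.069×10^8 Pa.

15500 psi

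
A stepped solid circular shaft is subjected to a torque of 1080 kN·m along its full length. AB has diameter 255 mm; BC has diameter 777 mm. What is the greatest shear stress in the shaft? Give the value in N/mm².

332 N/mm²

Under the same torque, τ_max = 16T/(πd³) is largest where d is smallest — segment AB (d = 255 mm).
τ_max = 16·1.080e6/(π·(0.255)³) = 3.317×10^8 Pa.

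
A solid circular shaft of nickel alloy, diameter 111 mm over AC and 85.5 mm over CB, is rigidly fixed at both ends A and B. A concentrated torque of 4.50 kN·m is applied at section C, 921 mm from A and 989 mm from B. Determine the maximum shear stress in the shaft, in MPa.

12.6 MPa

Compatibility: T_A·a/J_AC = T_B·b/J_CB with T_A + T_B = T₀.
J_AC = 1.49×10^-5 m⁴, J_CB = 5.25×10^-6 m⁴, so T_A = T₀·(J_AC/a)/((J_AC/a)+(J_CB/b)) = 3389 N·m, T_B = 1111 N·m.
τ in each portion: τ_AC = 1.26×10^7 Pa, τ_CB = 9.05×10^6 Pa; maximum is in AC.
τ_max = T_AC·r/J = 3389·0.0555/1.49×10^-5 = 1.262×10^7 Pa.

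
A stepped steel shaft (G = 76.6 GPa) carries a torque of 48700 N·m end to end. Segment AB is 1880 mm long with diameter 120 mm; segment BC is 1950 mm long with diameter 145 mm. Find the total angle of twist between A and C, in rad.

0.0873 rad

J_AB = π(0.120)⁴/32 = 2.04×10^-5 m⁴; J_BC = π(0.145)⁴/32 = 4.34×10^-5 m⁴.
θ = (T/G)·Σ L_i/J_i = (48700/76.6×10⁹)·(1.88/2.04×10^-5 + 1.95/4.34×10^-5) = 0.08728 rad.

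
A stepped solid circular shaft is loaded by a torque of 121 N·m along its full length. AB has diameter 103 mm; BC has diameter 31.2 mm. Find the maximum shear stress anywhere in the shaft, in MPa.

20.3 MPa

Under the same torque, τ_max = 16T/(πd³) is largest where d is smallest — segment BC (d = 31.2 mm).
τ_max = 16·121.0/(π·(0.0312)³) = 2.029×10^7 Pa.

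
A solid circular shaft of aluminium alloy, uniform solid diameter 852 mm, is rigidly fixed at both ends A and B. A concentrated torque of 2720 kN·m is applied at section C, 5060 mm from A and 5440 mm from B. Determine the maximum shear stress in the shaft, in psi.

1680 psi

With uniform GJ and both ends fixed, compatibility θ_AC = θ_CB gives T_A·a = T_B·b, together with T_A + T_B = T₀.
T_A = T₀·b/(a+b) = 2.720e6·5440/10500 = 1.409e6 N·m; T_B = 1.311e6 N·m.
τ in each portion: τ_AC = 1.16×10^7 Pa, τ_CB = 1.08×10^7 Pa; maximum is in AC.
τ_max = T_AC·r/J = 1.409e6·0.426/0.0517 = 1.160×10^7 Pa.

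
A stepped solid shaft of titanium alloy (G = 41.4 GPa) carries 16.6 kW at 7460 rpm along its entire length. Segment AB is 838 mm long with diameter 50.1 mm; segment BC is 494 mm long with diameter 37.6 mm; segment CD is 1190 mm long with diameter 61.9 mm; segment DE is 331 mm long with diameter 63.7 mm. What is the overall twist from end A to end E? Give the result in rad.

0.00252 rad

ω = 2π·7460/60 = 781.2 rad/s, so T = P/ω = 16.6×10³ / 781.2 = 21.25 N·m.
J_AB = π(0.0501)⁴/32 = 6.19×10^-7 m⁴; J_BC = π(0.0376)⁴/32 = 1.96×10^-7 m⁴; J_CD = π(0.0619)⁴/32 = 1.44×10^-6 m⁴; J_DE = π(0.0637)⁴/32 = 1.62×10^-6 m⁴.
θ = (T/G)·Σ L_i/J_i = (21.25/41.4×10⁹)·(0.838/6.19×10^-7 + 0.494/1.96×10^-7 + 1.19/1.44×10^-6 + 0.331/1.62×10^-6) = 2.516×10^-3 rad.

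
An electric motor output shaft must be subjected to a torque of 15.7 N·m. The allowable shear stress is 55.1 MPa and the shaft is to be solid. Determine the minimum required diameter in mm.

For a solid shaft τ_max = 16T/(πd³), so d = (16T/(π τ_allow))^(1/3) = (16·15.70/(π·5.51×10^7))^(1/3) = 0.01132 m.

11.3 mm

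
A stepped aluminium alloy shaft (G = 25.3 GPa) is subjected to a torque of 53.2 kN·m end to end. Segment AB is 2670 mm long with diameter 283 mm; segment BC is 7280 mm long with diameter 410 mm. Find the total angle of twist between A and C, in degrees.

0.827°

J_AB = π(0.283)⁴/32 = 6.30×10^-4 m⁴; J_BC = π(0.410)⁴/32 = 2.77×10^-3 m⁴.
θ = (T/G)·Σ L_i/J_i = (53200/25.3×10⁹)·(2.67/6.30×10^-4 + 7.28/2.77×10^-3) = 0.01443 rad.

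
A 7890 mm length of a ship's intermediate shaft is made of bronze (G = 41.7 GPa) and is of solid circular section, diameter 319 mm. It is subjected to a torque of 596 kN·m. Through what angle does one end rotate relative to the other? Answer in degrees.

J = πd⁴/32 = π(0.319)⁴/32 = 1.017×10^-3 m⁴.
θ = T·L/(G·J) = 596000 × 7.89 / (41.7×10⁹ × 1.017×10^-3) = 0.1109 rad.

6.36°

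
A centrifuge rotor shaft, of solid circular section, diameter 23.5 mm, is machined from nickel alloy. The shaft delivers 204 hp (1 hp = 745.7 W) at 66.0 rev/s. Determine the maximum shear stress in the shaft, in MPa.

144 MPa

ω = 2π·66.0 = 414.7 rad/s, so T = P/ω = 204×745.7 / 414.7 = 366.8 N·m.
J = πd⁴/32 = π(0.0235)⁴/32 = 2.994×10^-8 m⁴.
τ_max = T·r/J = 366.8 × 0.0118 / 2.994×10^-8 = 1.440×10^8 Pa.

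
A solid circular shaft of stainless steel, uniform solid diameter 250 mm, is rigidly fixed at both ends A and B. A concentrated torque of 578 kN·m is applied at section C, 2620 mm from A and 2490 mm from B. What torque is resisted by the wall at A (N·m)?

With uniform GJ and both ends fixed, compatibility θ_AC = θ_CB gives T_A·a = T_B·b, together with T_A + T_B = T₀.
T_A = T₀·b/(a+b) = 578000·2490/5110 = 281600 N·m; T_B = 296400 N·m.

282000 N·m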